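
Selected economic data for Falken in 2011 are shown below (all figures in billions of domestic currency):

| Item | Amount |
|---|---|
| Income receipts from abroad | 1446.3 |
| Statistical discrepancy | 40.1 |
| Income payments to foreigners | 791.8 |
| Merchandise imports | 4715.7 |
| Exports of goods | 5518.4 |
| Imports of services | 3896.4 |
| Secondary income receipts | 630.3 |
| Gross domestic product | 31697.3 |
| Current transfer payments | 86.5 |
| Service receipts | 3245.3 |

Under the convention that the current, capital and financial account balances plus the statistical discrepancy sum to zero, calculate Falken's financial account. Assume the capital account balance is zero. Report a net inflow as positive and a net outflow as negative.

Goods balance = 5518.4 - 4715.7 = 802.7
Services balance = 3245.3 - 3896.4 = -651.1
Trade balance (goods + services) = 802.7 + (-651.1) = 151.6
Net primary income = 1446.3 - 791.8 = 654.5
Net secondary income = 630.3 - 86.5 = 543.8
Current account = 151.6 + 654.5 + 543.8 = 1349.9
Financial account = -(1349.9 + 40.1) = -1390.0

-1390.0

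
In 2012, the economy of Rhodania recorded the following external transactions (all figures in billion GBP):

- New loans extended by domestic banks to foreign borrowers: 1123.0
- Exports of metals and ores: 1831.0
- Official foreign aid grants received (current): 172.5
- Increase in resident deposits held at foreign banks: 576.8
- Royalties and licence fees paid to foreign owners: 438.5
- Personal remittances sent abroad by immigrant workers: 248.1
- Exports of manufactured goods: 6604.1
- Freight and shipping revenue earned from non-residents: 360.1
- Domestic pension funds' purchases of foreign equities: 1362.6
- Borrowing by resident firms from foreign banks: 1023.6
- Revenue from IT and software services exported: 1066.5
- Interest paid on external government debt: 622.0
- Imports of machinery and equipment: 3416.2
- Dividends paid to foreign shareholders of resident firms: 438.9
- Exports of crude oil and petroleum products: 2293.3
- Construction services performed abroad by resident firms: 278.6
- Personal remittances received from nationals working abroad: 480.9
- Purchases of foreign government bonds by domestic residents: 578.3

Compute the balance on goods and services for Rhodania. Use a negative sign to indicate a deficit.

8578.9

Goods: -3416.2 + 2293.3 + 1831.0 + 6604.1 = 7312.2
Services: 360.1 + 278.6 - 438.5 + 1066.5 = 1266.7
Trade balance = 7312.2 + 1266.7 = 8578.9
(Excluded from the trade balance — financial account: new loans extended by domestic banks to foreign borrowers 1123.0, increase in resident deposits held at foreign banks 576.8, domestic pension funds' purchases of foreign equities 1362.6, borrowing by resident firms from foreign banks 1023.6, purchases of foreign government bonds by domestic residents 578.3; secondary income: official foreign aid grants received (current) 172.5, personal remittances sent abroad by immigrant workers 248.1, personal remittances received from nationals working abroad 480.9; primary income: interest paid on external government debt 622.0, dividends paid to foreign shareholders of resident firms 438.9.)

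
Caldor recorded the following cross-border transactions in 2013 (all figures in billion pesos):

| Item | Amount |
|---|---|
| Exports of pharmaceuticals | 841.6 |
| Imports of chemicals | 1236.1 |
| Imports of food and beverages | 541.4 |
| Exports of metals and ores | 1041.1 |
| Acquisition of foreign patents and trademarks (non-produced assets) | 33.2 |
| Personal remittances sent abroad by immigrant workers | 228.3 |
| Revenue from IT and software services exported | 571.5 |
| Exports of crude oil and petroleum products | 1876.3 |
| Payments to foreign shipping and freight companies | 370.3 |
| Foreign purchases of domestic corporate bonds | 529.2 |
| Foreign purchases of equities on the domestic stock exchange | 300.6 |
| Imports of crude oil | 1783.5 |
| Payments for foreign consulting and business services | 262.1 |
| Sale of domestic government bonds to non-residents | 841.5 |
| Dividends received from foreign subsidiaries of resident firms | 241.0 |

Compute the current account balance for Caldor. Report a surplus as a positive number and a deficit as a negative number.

149.8

Goods: -1236.1 + 1041.1 + 841.6 + 1876.3 - 541.4 - 1783.5 = 198.0
Services: 571.5 - 370.3 - 262.1 = -60.9
Primary income: 241.0
Secondary income: -228.3
Current account = 198.0 + (-60.9) + 241.0 + (-228.3) = 149.8
(Excluded from the current account — capital account: acquisition of foreign patents and trademarks (non-produced assets) 33.2; financial account: foreign purchases of domestic corporate bonds 529.2, foreign purchases of equities on the domestic stock exchange 300.6, sale of domestic government bonds to non-residents 841.5.)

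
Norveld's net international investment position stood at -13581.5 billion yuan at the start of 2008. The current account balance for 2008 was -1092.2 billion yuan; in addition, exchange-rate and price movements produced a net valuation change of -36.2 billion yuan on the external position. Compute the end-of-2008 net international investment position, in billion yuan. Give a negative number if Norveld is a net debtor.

-14709.9

Change in NIIP = current account + net valuation change = -1092.2 + (-36.2) = -1128.4
End-of-year NIIP = -13581.5 + (-1128.4) = -14709.9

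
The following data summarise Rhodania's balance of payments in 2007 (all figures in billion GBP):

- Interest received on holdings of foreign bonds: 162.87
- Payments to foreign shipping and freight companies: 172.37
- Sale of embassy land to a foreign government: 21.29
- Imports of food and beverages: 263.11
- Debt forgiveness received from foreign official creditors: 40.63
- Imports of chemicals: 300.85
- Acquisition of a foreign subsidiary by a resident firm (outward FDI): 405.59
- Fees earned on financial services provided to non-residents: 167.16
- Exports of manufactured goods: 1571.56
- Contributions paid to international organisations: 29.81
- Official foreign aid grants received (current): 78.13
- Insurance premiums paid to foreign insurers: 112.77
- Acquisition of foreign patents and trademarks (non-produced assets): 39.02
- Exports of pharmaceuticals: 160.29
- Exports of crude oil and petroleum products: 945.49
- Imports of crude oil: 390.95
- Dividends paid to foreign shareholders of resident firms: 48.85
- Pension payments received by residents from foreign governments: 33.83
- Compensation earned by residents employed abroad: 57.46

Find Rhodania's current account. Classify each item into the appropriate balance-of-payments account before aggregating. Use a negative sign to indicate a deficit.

Goods: 160.29 - 300.85 - 263.11 - 390.95 + 1571.56 + 945.49 = 1722.43
Services: -172.37 + 167.16 - 112.77 = -117.98
Primary income: 162.87 - 48.85 + 57.46 = 171.48
Secondary income: -29.81 + 33.83 + 78.13 = 82.15
Current account = 1722.43 + (-117.98) + 171.48 + 82.15 = 1858.08
(Excluded from the current account — capital account: sale of embassy land to a foreign government 21.29, debt forgiveness received from foreign official creditors 40.63, acquisition of foreign patents and trademarks (non-produced assets) 39.02; financial account: acquisition of a foreign subsidiary by a resident firm (outward FDI) 405.59.)

1858.08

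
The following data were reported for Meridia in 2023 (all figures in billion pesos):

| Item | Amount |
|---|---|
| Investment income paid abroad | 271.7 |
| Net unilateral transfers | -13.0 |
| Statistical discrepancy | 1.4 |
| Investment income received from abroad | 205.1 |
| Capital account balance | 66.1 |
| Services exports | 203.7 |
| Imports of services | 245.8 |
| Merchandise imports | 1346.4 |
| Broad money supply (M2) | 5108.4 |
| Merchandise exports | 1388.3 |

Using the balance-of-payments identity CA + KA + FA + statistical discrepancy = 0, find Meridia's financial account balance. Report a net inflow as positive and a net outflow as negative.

12.3

Goods balance = 1388.3 - 1346.4 = 41.9
Services balance = 203.7 - 245.8 = -42.1
Trade balance (goods + services) = 41.9 + (-42.1) = -0.2
Net primary income = 205.1 - 271.7 = -66.6
Net secondary income = -13.0
Current account = -0.2 + (-66.6) + (-13.0) = -79.8
Financial account = -(-79.8 + 66.1 + 1.4) = 12.3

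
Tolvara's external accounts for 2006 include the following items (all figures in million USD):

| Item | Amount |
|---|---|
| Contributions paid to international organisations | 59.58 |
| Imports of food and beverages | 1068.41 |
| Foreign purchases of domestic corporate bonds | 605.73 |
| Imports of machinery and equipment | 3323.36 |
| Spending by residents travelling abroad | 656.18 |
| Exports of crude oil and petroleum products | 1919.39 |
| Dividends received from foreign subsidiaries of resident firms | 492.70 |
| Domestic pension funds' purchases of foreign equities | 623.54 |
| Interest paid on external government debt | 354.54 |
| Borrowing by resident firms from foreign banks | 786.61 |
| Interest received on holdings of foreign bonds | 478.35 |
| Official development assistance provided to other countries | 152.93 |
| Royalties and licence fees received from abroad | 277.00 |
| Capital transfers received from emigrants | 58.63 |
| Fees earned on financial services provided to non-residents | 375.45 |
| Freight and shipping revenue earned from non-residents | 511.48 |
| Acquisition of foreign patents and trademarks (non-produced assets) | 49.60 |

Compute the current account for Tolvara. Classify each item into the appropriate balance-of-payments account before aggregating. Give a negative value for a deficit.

Goods: -3323.36 + 1919.39 - 1068.41 = -2472.38
Services: 277.00 + 511.48 - 656.18 + 375.45 = 507.75
Primary income: -354.54 + 492.70 + 478.35 = 616.51
Secondary income: -59.58 - 152.93 = -212.51
Current account = (-2472.38) + 507.75 + 616.51 + (-212.51) = -1560.63
(Excluded from the current account — financial account: foreign purchases of domestic corporate bonds 605.73, domestic pension funds' purchases of foreign equities 623.54, borrowing by resident firms from foreign banks 786.61; capital account: capital transfers received from emigrants 58.63, acquisition of foreign patents and trademarks (non-produced assets) 49.60.)

-1560.63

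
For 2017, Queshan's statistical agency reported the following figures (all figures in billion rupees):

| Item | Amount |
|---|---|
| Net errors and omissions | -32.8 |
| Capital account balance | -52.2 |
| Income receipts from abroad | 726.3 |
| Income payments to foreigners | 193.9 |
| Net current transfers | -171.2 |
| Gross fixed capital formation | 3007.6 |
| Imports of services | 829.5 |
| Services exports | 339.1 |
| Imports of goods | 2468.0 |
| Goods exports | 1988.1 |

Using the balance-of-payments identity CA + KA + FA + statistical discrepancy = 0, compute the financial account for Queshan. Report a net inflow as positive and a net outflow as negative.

694.1

Goods balance = 1988.1 - 2468.0 = -479.9
Services balance = 339.1 - 829.5 = -490.4
Trade balance (goods + services) = -479.9 + (-490.4) = -970.3
Net primary income = 726.3 - 193.9 = 532.4
Net secondary income = -171.2
Current account = -970.3 + 532.4 + (-171.2) = -609.1
Financial account = -(-609.1 + (-52.2) + (-32.8)) = 694.1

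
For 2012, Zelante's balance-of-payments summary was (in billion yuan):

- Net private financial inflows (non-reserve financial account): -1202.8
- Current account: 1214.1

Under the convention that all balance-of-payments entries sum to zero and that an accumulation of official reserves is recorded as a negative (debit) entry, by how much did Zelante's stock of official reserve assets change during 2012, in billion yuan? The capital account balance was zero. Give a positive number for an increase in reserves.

Official reserve transactions balance = -(1214.1 + (-1202.8)) = -11.3
An accumulation of reserves is recorded as a debit (negative entry), so the change in the stock of reserves is the negative of that balance.
Change in official reserves = -(-11.3) = 11.3

11.3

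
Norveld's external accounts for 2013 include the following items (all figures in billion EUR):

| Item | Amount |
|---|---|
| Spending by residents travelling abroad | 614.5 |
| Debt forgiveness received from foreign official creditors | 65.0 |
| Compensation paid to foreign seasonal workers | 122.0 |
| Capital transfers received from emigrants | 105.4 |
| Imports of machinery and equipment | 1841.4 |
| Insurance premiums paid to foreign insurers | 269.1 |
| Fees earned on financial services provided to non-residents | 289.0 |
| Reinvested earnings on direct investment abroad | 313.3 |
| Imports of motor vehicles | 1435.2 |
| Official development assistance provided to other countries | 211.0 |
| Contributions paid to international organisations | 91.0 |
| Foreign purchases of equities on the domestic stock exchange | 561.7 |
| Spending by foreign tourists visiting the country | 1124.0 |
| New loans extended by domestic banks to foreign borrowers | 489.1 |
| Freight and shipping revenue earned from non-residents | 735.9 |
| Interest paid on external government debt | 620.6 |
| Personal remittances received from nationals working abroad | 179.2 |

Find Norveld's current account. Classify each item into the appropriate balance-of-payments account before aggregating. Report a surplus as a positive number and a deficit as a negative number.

-2563.4

Goods: -1841.4 - 1435.2 = -3276.6
Services: 1124.0 + 289.0 - 614.5 + 735.9 - 269.1 = 1265.3
Primary income: 313.3 - 620.6 - 122.0 = -429.3
Secondary income: -91.0 - 211.0 + 179.2 = -122.8
Current account = (-3276.6) + 1265.3 + (-429.3) + (-122.8) = -2563.4
(Excluded from the current account — capital account: debt forgiveness received from foreign official creditors 65.0, capital transfers received from emigrants 105.4; financial account: foreign purchases of equities on the domestic stock exchange 561.7, new loans extended by domestic banks to foreign borrowers 489.1.)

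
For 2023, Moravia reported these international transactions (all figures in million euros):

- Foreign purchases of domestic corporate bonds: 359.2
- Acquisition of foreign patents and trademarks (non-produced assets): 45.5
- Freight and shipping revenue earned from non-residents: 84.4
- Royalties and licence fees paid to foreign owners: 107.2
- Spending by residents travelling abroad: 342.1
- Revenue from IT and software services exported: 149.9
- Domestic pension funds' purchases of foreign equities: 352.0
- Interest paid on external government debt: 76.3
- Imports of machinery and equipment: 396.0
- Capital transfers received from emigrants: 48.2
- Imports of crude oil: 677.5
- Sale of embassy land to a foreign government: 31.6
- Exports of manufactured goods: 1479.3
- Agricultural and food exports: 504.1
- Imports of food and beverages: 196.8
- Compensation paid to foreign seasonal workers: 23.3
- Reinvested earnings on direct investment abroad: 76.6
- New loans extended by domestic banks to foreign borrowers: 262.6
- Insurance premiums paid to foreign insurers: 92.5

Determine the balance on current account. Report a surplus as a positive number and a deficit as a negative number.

382.6

Goods: 504.1 - 196.8 - 396.0 + 1479.3 - 677.5 = 713.1
Services: -107.2 - 342.1 + 84.4 + 149.9 - 92.5 = -307.5
Primary income: 76.6 - 23.3 - 76.3 = -23.0
Current account = 713.1 + (-307.5) + (-23.0) = 382.6
(Excluded from the current account — financial account: foreign purchases of domestic corporate bonds 359.2, domestic pension funds' purchases of foreign equities 352.0, new loans extended by domestic banks to foreign borrowers 262.6; capital account: acquisition of foreign patents and trademarks (non-produced assets) 45.5, capital transfers received from emigrants 48.2, sale of embassy land to a foreign government 31.6.)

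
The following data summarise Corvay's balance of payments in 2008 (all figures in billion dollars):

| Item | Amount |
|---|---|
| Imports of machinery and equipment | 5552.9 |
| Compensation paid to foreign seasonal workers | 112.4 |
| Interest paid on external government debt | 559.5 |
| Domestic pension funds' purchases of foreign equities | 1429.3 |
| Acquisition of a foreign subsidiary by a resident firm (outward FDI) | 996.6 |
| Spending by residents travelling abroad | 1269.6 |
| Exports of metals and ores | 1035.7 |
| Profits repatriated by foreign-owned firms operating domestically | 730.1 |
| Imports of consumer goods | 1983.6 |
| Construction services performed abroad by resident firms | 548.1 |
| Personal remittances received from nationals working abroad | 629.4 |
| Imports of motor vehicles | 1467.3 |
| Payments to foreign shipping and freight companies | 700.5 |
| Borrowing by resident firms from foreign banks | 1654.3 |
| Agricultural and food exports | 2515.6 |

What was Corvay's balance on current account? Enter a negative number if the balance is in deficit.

Goods: -1983.6 - 1467.3 - 5552.9 + 2515.6 + 1035.7 = -5452.5
Services: 548.1 - 700.5 - 1269.6 = -1422.0
Primary income: -730.1 - 559.5 - 112.4 = -1402.0
Secondary income: 629.4
Current account = (-5452.5) + (-1422.0) + (-1402.0) + 629.4 = -7647.1
(Excluded from the current account — financial account: domestic pension funds' purchases of foreign equities 1429.3, acquisition of a foreign subsidiary by a resident firm (outward FDI) 996.6, borrowing by resident firms from foreign banks 1654.3.)

-7647.1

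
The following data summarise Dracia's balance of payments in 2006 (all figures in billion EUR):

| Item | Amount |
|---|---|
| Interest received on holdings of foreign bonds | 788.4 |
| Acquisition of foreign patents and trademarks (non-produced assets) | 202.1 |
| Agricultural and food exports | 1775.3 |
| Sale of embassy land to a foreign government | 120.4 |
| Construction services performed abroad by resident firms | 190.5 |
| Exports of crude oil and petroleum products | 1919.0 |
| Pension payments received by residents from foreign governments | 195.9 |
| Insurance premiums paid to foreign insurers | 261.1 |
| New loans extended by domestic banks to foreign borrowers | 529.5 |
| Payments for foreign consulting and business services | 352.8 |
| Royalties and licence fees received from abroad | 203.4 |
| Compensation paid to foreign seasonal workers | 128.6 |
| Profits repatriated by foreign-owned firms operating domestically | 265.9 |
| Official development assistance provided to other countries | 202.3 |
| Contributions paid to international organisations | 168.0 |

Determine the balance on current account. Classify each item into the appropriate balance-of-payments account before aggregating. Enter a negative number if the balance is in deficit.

Goods: 1919.0 + 1775.3 = 3694.3
Services: -352.8 + 203.4 + 190.5 - 261.1 = -220.0
Primary income: -128.6 - 265.9 + 788.4 = 393.9
Secondary income: -168.0 + 195.9 - 202.3 = -174.4
Current account = 3694.3 + (-220.0) + 393.9 + (-174.4) = 3693.8
(Excluded from the current account — capital account: acquisition of foreign patents and trademarks (non-produced assets) 202.1, sale of embassy land to a foreign government 120.4; financial account: new loans extended by domestic banks to foreign borrowers 529.5.)

3693.8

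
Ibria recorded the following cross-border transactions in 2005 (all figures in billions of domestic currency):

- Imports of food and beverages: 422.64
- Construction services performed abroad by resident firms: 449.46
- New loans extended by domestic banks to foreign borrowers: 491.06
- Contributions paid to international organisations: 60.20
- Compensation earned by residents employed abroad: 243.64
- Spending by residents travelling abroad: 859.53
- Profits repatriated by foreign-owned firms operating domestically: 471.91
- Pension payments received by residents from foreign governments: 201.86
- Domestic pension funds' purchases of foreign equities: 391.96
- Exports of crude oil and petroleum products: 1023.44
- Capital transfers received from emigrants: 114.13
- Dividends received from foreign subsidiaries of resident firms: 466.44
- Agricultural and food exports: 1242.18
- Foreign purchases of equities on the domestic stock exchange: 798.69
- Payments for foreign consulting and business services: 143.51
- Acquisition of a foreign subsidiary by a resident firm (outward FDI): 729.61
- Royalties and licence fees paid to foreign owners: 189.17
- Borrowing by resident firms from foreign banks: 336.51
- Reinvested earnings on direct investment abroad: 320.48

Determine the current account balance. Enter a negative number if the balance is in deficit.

1800.54

Goods: 1242.18 + 1023.44 - 422.64 = 1842.98
Services: -189.17 - 859.53 - 143.51 + 449.46 = -742.75
Primary income: 243.64 + 320.48 - 471.91 + 466.44 = 558.65
Secondary income: -60.20 + 201.86 = 141.66
Current account = 1842.98 + (-742.75) + 558.65 + 141.66 = 1800.54
(Excluded from the current account — financial account: new loans extended by domestic banks to foreign borrowers 491.06, domestic pension funds' purchases of foreign equities 391.96, foreign purchases of equities on the domestic stock exchange 798.69, acquisition of a foreign subsidiary by a resident firm (outward FDI) 729.61, borrowing by resident firms from foreign banks 336.51; capital account: capital transfers received from emigrants 114.13.)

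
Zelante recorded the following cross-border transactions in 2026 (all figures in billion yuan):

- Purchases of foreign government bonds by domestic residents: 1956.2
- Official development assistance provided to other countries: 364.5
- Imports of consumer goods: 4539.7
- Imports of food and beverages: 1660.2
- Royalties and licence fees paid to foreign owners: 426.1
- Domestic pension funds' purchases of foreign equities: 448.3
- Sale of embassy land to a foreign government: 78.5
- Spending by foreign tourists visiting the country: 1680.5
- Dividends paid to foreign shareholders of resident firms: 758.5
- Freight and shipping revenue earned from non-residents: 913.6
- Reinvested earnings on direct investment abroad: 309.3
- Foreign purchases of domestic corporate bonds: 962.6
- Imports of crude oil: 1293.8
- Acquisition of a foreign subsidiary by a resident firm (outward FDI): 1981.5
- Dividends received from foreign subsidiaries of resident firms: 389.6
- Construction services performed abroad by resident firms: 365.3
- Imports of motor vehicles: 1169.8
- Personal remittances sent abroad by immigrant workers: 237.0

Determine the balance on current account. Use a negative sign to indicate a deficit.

Goods: -1293.8 - 1169.8 - 1660.2 - 4539.7 = -8663.5
Services: 365.3 + 1680.5 + 913.6 - 426.1 = 2533.3
Primary income: 309.3 + 389.6 - 758.5 = -59.6
Secondary income: -364.5 - 237.0 = -601.5
Current account = (-8663.5) + 2533.3 + (-59.6) + (-601.5) = -6791.3
(Excluded from the current account — financial account: purchases of foreign government bonds by domestic residents 1956.2, domestic pension funds' purchases of foreign equities 448.3, foreign purchases of domestic corporate bonds 962.6, acquisition of a foreign subsidiary by a resident firm (outward FDI) 1981.5; capital account: sale of embassy land to a foreign government 78.5.)

-6791.3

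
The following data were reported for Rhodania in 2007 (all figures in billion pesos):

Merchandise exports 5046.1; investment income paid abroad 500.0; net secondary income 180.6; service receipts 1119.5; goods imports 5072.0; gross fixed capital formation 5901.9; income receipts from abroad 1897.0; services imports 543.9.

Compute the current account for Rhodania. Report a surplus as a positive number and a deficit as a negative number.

2127.3

Goods balance = 5046.1 - 5072.0 = -25.9
Services balance = 1119.5 - 543.9 = 575.6
Trade balance (goods + services) = -25.9 + 575.6 = 549.7
Net primary income = 1897.0 - 500.0 = 1397.0
Net secondary income = 180.6
Current account = 549.7 + 1397.0 + 180.6 = 2127.3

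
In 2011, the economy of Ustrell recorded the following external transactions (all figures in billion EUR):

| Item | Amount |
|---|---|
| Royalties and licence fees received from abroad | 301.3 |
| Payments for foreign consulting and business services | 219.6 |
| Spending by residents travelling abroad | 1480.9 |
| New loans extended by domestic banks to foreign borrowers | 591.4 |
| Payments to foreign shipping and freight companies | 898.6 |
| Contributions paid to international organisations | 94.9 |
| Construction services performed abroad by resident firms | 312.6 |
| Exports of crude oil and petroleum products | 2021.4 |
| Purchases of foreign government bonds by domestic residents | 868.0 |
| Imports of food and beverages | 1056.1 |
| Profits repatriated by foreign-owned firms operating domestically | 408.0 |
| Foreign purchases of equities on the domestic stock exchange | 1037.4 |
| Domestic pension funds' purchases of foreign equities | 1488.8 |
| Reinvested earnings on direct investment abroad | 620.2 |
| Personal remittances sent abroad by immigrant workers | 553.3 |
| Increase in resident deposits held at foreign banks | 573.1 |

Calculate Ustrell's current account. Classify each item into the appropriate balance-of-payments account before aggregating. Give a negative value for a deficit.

Goods: 2021.4 - 1056.1 = 965.3
Services: 301.3 - 1480.9 - 898.6 + 312.6 - 219.6 = -1985.2
Primary income: 620.2 - 408.0 = 212.2
Secondary income: -94.9 - 553.3 = -648.2
Current account = 965.3 + (-1985.2) + 212.2 + (-648.2) = -1455.9
(Excluded from the current account — financial account: new loans extended by domestic banks to foreign borrowers 591.4, purchases of foreign government bonds by domestic residents 868.0, foreign purchases of equities on the domestic stock exchange 1037.4, domestic pension funds' purchases of foreign equities 1488.8, increase in resident deposits held at foreign banks 573.1.)

-1455.9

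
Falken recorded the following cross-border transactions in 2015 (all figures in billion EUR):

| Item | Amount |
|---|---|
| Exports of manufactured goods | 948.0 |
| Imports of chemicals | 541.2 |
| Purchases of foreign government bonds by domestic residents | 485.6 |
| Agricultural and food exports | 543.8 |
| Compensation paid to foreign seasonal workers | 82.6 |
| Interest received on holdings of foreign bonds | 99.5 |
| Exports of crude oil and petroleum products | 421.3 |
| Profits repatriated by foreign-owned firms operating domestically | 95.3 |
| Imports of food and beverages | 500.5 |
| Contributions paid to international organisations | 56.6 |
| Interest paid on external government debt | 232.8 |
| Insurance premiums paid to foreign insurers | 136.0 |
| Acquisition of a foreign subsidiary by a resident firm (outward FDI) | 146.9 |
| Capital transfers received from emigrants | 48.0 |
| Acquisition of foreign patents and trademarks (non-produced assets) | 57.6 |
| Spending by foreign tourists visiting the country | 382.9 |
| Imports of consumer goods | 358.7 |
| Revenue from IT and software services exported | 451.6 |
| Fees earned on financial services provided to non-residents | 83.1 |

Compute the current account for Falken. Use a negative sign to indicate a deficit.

926.5

Goods: 421.3 - 541.2 - 358.7 - 500.5 + 948.0 + 543.8 = 512.7
Services: -136.0 + 83.1 + 451.6 + 382.9 = 781.6
Primary income: -232.8 - 95.3 - 82.6 + 99.5 = -311.2
Secondary income: -56.6
Current account = 512.7 + 781.6 + (-311.2) + (-56.6) = 926.5
(Excluded from the current account — financial account: purchases of foreign government bonds by domestic residents 485.6, acquisition of a foreign subsidiary by a resident firm (outward FDI) 146.9; capital account: capital transfers received from emigrants 48.0, acquisition of foreign patents and trademarks (non-produced assets) 57.6.)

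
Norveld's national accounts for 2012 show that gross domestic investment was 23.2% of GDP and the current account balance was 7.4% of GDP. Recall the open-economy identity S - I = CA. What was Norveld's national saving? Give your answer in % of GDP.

30.6

S - I = CA (net lending to the rest of the world).
S = I + CA = 23.2 + 7.4 = 30.6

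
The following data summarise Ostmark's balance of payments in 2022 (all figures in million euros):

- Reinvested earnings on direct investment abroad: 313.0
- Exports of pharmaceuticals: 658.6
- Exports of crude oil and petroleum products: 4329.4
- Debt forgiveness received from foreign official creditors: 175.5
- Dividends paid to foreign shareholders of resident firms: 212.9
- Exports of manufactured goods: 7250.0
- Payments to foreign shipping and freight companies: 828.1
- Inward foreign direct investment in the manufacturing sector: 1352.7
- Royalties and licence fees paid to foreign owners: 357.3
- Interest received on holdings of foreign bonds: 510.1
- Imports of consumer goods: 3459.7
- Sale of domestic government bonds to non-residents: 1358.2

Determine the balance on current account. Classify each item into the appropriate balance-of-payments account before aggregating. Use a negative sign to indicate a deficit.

Goods: 658.6 + 7250.0 - 3459.7 + 4329.4 = 8778.3
Services: -828.1 - 357.3 = -1185.4
Primary income: 313.0 - 212.9 + 510.1 = 610.2
Current account = 8778.3 + (-1185.4) + 610.2 = 8203.1
(Excluded from the current account — capital account: debt forgiveness received from foreign official creditors 175.5; financial account: inward foreign direct investment in the manufacturing sector 1352.7, sale of domestic government bonds to non-residents 1358.2.)

8203.1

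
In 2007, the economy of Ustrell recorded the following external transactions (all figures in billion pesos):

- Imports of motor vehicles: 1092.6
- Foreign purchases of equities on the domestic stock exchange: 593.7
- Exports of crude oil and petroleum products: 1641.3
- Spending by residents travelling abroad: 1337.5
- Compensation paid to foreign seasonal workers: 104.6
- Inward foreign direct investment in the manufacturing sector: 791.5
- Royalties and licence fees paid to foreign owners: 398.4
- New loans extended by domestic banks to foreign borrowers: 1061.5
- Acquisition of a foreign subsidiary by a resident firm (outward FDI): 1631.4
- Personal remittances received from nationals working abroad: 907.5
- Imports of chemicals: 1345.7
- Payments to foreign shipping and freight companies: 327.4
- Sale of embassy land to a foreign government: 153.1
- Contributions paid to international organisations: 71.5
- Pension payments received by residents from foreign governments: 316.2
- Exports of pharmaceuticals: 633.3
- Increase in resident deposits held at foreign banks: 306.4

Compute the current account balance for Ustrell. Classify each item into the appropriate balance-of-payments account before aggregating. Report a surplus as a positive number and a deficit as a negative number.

Goods: 1641.3 - 1345.7 + 633.3 - 1092.6 = -163.7
Services: -327.4 - 1337.5 - 398.4 = -2063.3
Primary income: -104.6
Secondary income: 907.5 + 316.2 - 71.5 = 1152.2
Current account = (-163.7) + (-2063.3) + (-104.6) + 1152.2 = -1179.4
(Excluded from the current account — financial account: foreign purchases of equities on the domestic stock exchange 593.7, inward foreign direct investment in the manufacturing sector 791.5, new loans extended by domestic banks to foreign borrowers 1061.5, acquisition of a foreign subsidiary by a resident firm (outward FDI) 1631.4, increase in resident deposits held at foreign banks 306.4; capital account: sale of embassy land to a foreign government 153.1.)

-1179.4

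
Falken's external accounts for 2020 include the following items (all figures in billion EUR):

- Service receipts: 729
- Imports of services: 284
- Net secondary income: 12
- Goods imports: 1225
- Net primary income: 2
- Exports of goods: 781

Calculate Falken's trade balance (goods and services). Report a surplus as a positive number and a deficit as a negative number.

Goods balance = 781 - 1225 = -444
Services balance = 729 - 284 = 445
Trade balance (goods + services) = -444 + 445 = 1

1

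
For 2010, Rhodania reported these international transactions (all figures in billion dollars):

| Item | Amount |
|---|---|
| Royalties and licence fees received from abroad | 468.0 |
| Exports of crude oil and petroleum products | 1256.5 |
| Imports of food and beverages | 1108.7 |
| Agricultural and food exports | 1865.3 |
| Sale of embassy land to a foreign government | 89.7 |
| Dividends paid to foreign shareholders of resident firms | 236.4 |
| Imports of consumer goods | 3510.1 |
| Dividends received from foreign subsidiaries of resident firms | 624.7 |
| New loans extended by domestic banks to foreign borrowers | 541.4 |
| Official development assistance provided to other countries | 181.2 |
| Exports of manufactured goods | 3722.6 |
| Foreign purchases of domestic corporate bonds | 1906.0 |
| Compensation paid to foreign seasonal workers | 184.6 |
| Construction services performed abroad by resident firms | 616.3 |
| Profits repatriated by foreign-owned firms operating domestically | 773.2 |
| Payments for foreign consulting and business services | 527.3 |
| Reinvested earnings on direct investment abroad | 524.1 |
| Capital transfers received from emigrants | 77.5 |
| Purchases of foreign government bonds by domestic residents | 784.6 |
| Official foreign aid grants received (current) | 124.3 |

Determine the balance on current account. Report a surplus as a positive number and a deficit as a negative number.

2680.3

Goods: -3510.1 + 3722.6 - 1108.7 + 1865.3 + 1256.5 = 2225.6
Services: 616.3 + 468.0 - 527.3 = 557.0
Primary income: -773.2 - 236.4 - 184.6 + 524.1 + 624.7 = -45.4
Secondary income: 124.3 - 181.2 = -56.9
Current account = 2225.6 + 557.0 + (-45.4) + (-56.9) = 2680.3
(Excluded from the current account — capital account: sale of embassy land to a foreign government 89.7, capital transfers received from emigrants 77.5; financial account: new loans extended by domestic banks to foreign borrowers 541.4, foreign purchases of domestic corporate bonds 1906.0, purchases of foreign government bonds by domestic residents 784.6.)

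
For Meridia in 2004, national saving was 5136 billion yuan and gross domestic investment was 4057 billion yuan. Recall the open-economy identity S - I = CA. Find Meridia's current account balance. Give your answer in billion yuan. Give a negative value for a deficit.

1079

CA = S - I = 5136 - 4057 = 1079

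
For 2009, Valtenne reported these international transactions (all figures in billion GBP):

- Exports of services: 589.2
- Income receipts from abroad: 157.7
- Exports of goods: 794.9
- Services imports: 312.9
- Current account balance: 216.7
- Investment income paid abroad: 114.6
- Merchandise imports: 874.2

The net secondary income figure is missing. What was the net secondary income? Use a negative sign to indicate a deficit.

Current account = goods balance + services balance + net primary income + net secondary income
Sum of the known components = 240.1
Net secondary income = CA - (known components) = 216.7 - 240.1 = -23.4

-23.4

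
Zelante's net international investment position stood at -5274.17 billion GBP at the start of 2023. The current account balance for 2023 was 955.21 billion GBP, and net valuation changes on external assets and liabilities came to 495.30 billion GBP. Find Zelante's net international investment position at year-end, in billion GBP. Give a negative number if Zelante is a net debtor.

Change in NIIP = current account + net valuation change = 955.21 + 495.30 = 1450.51
End-of-year NIIP = -5274.17 + 1450.51 = -3823.66

-3823.66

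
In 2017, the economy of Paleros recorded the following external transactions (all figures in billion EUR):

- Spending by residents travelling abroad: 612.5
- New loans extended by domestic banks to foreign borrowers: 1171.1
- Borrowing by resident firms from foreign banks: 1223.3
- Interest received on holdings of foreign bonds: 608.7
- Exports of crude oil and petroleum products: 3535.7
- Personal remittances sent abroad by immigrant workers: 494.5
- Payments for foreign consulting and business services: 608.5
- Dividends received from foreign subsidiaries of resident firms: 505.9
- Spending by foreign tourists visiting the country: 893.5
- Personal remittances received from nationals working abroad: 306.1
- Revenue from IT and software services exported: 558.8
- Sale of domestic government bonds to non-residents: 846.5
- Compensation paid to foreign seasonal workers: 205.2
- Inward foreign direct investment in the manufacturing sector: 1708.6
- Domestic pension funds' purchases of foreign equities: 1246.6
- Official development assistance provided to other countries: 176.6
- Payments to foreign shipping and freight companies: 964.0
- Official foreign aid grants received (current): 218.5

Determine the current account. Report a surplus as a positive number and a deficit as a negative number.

3565.9

Goods: 3535.7
Services: -964.0 + 558.8 + 893.5 - 612.5 - 608.5 = -732.7
Primary income: 505.9 - 205.2 + 608.7 = 909.4
Secondary income: -494.5 + 218.5 + 306.1 - 176.6 = -146.5
Current account = 3535.7 + (-732.7) + 909.4 + (-146.5) = 3565.9
(Excluded from the current account — financial account: new loans extended by domestic banks to foreign borrowers 1171.1, borrowing by resident firms from foreign banks 1223.3, sale of domestic government bonds to non-residents 846.5, inward foreign direct investment in the manufacturing sector 1708.6, domestic pension funds' purchases of foreign equities 1246.6.)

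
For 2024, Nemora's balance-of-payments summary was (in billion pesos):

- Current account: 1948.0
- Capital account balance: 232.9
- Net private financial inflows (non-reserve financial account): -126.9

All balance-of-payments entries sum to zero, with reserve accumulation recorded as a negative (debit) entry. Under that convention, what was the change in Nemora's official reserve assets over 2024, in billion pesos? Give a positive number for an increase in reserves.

2054.0

Official reserve transactions balance = -(1948.0 + 232.9 + (-126.9)) = -2054.0
An accumulation of reserves is recorded as a debit (negative entry), so the change in the stock of reserves is the negative of that balance.
Change in official reserves = -(-2054.0) = 2054.0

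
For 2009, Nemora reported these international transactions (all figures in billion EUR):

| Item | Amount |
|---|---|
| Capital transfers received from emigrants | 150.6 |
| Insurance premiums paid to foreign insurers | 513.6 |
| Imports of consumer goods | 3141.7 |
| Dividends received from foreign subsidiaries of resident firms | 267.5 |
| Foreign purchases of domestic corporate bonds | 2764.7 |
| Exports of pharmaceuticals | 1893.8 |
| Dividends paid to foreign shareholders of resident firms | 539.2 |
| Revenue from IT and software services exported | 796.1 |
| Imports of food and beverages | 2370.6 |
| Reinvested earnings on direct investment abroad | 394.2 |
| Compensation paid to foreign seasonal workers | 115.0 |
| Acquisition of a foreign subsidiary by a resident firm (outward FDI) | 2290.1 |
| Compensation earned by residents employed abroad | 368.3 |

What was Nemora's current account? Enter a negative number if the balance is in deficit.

-2960.2

Goods: 1893.8 - 2370.6 - 3141.7 = -3618.5
Services: 796.1 - 513.6 = 282.5
Primary income: -115.0 - 539.2 + 394.2 + 267.5 + 368.3 = 375.8
Current account = (-3618.5) + 282.5 + 375.8 = -2960.2
(Excluded from the current account — capital account: capital transfers received from emigrants 150.6; financial account: foreign purchases of domestic corporate bonds 2764.7, acquisition of a foreign subsidiary by a resident firm (outward FDI) 2290.1.)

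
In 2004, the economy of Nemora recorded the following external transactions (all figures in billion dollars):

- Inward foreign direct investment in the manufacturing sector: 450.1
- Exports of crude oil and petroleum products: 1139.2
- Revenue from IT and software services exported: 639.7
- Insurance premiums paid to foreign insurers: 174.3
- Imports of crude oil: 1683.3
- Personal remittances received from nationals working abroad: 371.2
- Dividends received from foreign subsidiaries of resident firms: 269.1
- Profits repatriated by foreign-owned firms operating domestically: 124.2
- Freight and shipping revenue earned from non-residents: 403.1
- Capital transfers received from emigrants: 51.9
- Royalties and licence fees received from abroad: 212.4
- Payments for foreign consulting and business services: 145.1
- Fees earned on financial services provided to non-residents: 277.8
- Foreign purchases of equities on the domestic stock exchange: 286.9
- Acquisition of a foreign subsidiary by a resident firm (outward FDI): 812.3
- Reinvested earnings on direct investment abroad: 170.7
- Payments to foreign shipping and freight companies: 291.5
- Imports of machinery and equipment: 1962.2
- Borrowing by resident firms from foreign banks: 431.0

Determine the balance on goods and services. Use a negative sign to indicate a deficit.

Goods: -1962.2 + 1139.2 - 1683.3 = -2506.3
Services: -174.3 + 277.8 + 212.4 + 403.1 - 145.1 - 291.5 + 639.7 = 922.1
Trade balance = -2506.3 + 922.1 = -1584.2
(Excluded from the trade balance — financial account: inward foreign direct investment in the manufacturing sector 450.1, foreign purchases of equities on the domestic stock exchange 286.9, acquisition of a foreign subsidiary by a resident firm (outward FDI) 812.3, borrowing by resident firms from foreign banks 431.0; secondary income: personal remittances received from nationals working abroad 371.2; primary income: dividends received from foreign subsidiaries of resident firms 269.1, profits repatriated by foreign-owned firms operating domestically 124.2, reinvested earnings on direct investment abroad 170.7; capital account: capital transfers received from emigrants 51.9.)

-1584.2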